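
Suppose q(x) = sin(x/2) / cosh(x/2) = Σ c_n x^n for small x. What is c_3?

Invert the denominator's series and multiply.
[x^0] = 0;  [x^1] = 1/2;  [x^2] = 0;  [x^3] = -1/12.

-1/12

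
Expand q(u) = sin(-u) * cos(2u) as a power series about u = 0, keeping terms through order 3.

13*u^3/6 - u

Expand each factor separately, then convolve coefficients.
q(0) = 0
q′(0) = -1
q′′(0) = 0
q′′′(0) = 13
Dividing each by k! gives the coefficients c_0, ..., c_3.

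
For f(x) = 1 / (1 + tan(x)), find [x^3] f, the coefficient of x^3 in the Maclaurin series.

-4/3

Use the geometric series for the reciprocal, then substitute.
[x^0] = 1;  [x^1] = -1;  [x^2] = 1;  [x^3] = -4/3.
So c_3 = f′′′(0)/3! = -4/3.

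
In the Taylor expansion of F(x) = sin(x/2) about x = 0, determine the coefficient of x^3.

-1/48

[x^0] = 0;  [x^1] = 1/2;  [x^2] = 0;  [x^3] = -1/48.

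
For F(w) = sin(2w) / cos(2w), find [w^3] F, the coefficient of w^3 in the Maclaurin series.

8/3

Write the quotient as an unknown series and match coefficients against numerator = denominator · series.
F(0) = 0
F′(0) = 2
F′′(0) = 0
F′′′(0) = 16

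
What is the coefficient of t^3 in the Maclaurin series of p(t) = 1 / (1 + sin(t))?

-5/6

Expand as Σ (-1)^k u^k with u equal to the inner function's series.
p(0) = 1
p′(0) = -1
p′′(0) = 2
p′′′(0) = -5
So c_3 = p′′′(0)/3! = -5/6.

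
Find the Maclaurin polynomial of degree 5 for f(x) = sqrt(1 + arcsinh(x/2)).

Plug the Maclaurin series of the inner function into that of the outer and collect terms.
[x^0] = 1;  [x^1] = 1/4;  [x^2] = -1/32;  [x^3] = -1/384;  [x^4] = 1/6144;  [x^5] = 43/40960.

43*x^5/40960 + x^4/6144 - x^3/384 - x^2/32 + x/4 + 1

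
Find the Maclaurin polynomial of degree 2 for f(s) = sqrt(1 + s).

-s^2/8 + s/2 + 1

[s^0] = 1;  [s^1] = 1/2;  [s^2] = -1/8.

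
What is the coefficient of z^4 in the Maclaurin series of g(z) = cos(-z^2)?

[z^0] = 1;  [z^1] = 0;  [z^2] = 0;  [z^3] = 0;  [z^4] = -1/2.

-1/2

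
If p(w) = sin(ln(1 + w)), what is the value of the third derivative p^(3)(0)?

1

Let u equal the inner series; expand the outer function in u and truncate.
The coefficient of w^3 in the expansion is 1/6, so p′′′(0) = 3! * (1/6) = 1.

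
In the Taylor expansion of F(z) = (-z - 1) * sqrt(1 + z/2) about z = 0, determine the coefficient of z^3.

3/128

Multiply each power in the prefactor through the base expansion.
F(0) = -1
F′(0) = -5/4
F′′(0) = -7/16
F′′′(0) = 9/64
So c_3 = F′′′(0)/3! = 3/128.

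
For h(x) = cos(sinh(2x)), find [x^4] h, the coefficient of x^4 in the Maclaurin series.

Compose series: expand the inner function first, then feed it into the outer expansion.
h(0) = 1
h′(0) = 0
h′′(0) = -4
h′′′(0) = 0
h^(4)(0) = -48
Dividing each by k! gives the coefficients c_0, ..., c_4.

-2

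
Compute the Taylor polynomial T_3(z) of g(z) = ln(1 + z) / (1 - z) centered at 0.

Multiply the numerator's expansion by the denominator's geometric series.
[z^0] = 0;  [z^1] = 1;  [z^2] = 1/2;  [z^3] = 5/6.

5*z^3/6 + z^2/2 + z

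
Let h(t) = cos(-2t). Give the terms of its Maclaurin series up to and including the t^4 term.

2*t^4/3 - 2*t^2 + 1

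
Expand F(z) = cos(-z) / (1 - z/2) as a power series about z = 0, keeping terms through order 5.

Take the Cauchy product of the two expansions.
F(0) = 1
F′(0) = 1/2
F′′(0) = -1/2
F′′′(0) = -3/4
F^(4)(0) = -1/2
F^(5)(0) = -5/4
The Taylor polynomial is Σ F^(k)(0)/k! · z^k.

-z^5/96 - z^4/48 - z^3/8 - z^2/4 + z/2 + 1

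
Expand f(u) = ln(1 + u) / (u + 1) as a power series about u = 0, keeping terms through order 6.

-49*u^6/20 + 137*u^5/60 - 25*u^4/12 + 11*u^3/6 - 3*u^2/2 + u

Expand 1/(denominator) as a geometric series and multiply by the numerator's series.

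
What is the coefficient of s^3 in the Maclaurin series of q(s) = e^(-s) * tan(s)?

Multiply the two series term by term and collect like powers.
[s^0] = 0;  [s^1] = 1;  [s^2] = -1;  [s^3] = 5/6.

5/6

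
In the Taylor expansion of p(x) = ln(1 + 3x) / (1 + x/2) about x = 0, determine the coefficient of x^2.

-6

Take the Cauchy product of the two expansions.
So c_2 = p′′(0)/2! = -6.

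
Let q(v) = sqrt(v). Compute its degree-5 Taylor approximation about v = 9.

7*(v - 9)^5/5038848 - 5*(v - 9)^4/279936 + (v - 9)^3/3888 - (v - 9)^2/216 + (v - 9)/6 + 3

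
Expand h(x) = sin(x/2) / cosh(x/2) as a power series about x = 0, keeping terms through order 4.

Invert the denominator's series and multiply.
h(0) = 0
h′(0) = 1/2
h′′(0) = 0
h′′′(0) = -1/2
h^(4)(0) = 0
Then c_k = h^(k)(0)/k! gives each Taylor coefficient.

-x^3/12 + x/2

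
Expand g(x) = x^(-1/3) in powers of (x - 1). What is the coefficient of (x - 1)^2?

g(1) = 1
g′(1) = -1/3
g′′(1) = 4/9
Then c_k = g^(k)(1)/k! gives each Taylor coefficient.

2/9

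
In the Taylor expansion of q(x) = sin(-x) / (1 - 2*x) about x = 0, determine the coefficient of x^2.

-2

Expand 1/(denominator) as a geometric series and multiply by the numerator's series.
q(0) = 0
q′(0) = -1
q′′(0) = -4
The Taylor polynomial is Σ q^(k)(0)/k! · x^k.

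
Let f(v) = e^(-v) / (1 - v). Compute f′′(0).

Take the Cauchy product of the two expansions.
The coefficient of v^2 in the expansion is 1/2, so f′′(0) = 2! * (1/2) = 1.

1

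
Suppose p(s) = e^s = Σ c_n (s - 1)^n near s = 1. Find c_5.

p(1) = e
p′(1) = e
p′′(1) = e
p′′′(1) = e
p^(4)(1) = e
p^(5)(1) = e
So c_5 = p^(5)(1)/5! = e/120.

e/120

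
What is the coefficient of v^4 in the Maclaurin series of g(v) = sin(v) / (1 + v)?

Write out both Maclaurin series and multiply, keeping only the needed powers.
g(0) = 0
g′(0) = 1
g′′(0) = -2
g′′′(0) = 5
g^(4)(0) = -20

-5/6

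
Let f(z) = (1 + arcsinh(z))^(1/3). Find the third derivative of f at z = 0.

1/27

Plug the Maclaurin series of the inner function into that of the outer and collect terms.
The coefficient of z^3 in the expansion is 1/162, so f′′′(0) = 3! * (1/162) = 1/27.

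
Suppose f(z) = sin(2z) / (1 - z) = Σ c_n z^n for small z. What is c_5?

14/15

Write out both Maclaurin series and multiply, keeping only the needed powers.
f(0) = 0
f′(0) = 2
f′′(0) = 4
f′′′(0) = 4
f^(4)(0) = 16
f^(5)(0) = 112
So c_5 = f^(5)(0)/5! = 14/15.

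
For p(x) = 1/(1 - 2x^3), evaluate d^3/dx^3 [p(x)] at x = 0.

From the series, [x^3] p = 2; multiply by 3! = 6 to get 12.

12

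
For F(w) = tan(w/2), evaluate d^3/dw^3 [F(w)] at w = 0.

1/4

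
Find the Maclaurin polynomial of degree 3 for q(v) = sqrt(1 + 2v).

q(0) = 1
q′(0) = 1
q′′(0) = -1
q′′′(0) = 3
The Taylor polynomial is Σ q^(k)(0)/k! · v^k.

v^3/2 - v^2/2 + v + 1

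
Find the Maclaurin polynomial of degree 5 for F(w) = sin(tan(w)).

-w^5/40 + w^3/6 + w

Compose series: expand the inner function first, then feed it into the outer expansion.
F(0) = 0
F′(0) = 1
F′′(0) = 0
F′′′(0) = 1
F^(4)(0) = 0
F^(5)(0) = -3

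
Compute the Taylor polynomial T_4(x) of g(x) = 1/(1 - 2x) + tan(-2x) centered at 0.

16*x^4 + 16*x^3/3 + 4*x^2 + 1

Expand each term separately and add.
g(0) = 1
g′(0) = 0
g′′(0) = 8
g′′′(0) = 32
g^(4)(0) = 384
The Taylor polynomial is Σ g^(k)(0)/k! · x^k.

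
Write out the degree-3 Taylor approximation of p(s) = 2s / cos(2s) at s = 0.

4*s^3 + 2*s

Write the quotient as an unknown series and match coefficients against numerator = denominator · series.
p(0) = 0
p′(0) = 2
p′′(0) = 0
p′′′(0) = 24
Dividing each by k! gives the coefficients c_0, ..., c_3.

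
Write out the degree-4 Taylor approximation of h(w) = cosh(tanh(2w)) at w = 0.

Let u equal the inner series; expand the outer function in u and truncate.
h(0) = 1
h′(0) = 0
h′′(0) = 4
h′′′(0) = 0
h^(4)(0) = -112
Then c_k = h^(k)(0)/k! gives each Taylor coefficient.

-14*w^4/3 + 2*w^2 + 1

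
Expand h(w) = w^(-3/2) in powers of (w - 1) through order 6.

h(1) = 1
h′(1) = -3/2
h′′(1) = 15/4
h′′′(1) = -105/8
h^(4)(1) = 945/16
h^(5)(1) = -10395/32
h^(6)(1) = 135135/64
The Taylor polynomial is Σ h^(k)(1)/k! · (w - 1)^k.

3003*(w - 1)^6/1024 - 693*(w - 1)^5/256 + 315*(w - 1)^4/128 - 35*(w - 1)^3/16 + 15*(w - 1)^2/8 - 3*(w - 1)/2 + 1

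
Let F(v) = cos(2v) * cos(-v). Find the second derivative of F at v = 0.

-5

Multiply the two series term by term and collect like powers.
The coefficient of v^2 in the expansion is -5/2, so F′′(0) = 2! * (-5/2) = -5.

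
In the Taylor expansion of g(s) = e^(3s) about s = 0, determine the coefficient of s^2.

Apply the Taylor formula c_k = f^(k)(a)/k!.
g(0) = 1
g′(0) = 3
g′′(0) = 9

9/2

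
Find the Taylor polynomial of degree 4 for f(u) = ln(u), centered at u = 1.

f(1) = 0
f′(1) = 1
f′′(1) = -1
f′′′(1) = 2
f^(4)(1) = -6
Then c_k = f^(k)(1)/k! gives each Taylor coefficient.

-(u - 1)^4/4 + (u - 1)^3/3 - (u - 1)^2/2 + (u - 1)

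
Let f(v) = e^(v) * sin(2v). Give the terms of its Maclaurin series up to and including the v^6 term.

Expand each factor separately, then convolve coefficients.
f(0) = 0
f′(0) = 2
f′′(0) = 4
f′′′(0) = -2
f^(4)(0) = -24
f^(5)(0) = -38
f^(6)(0) = 44
The Taylor polynomial is Σ f^(k)(0)/k! · v^k.

11*v^6/180 - 19*v^5/60 - v^4 - v^3/3 + 2*v^2 + 2*v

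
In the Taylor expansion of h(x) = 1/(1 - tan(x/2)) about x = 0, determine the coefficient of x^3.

Substitute the inner expansion into the outer series and collect powers.
h(0) = 1
h′(0) = 1/2
h′′(0) = 1/2
h′′′(0) = 1
Then c_k = h^(k)(0)/k! gives each Taylor coefficient.

1/6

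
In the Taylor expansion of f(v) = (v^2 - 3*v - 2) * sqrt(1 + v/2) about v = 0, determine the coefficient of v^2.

5/16

Distribute the polynomial across the series and collect like powers.
So c_2 = f′′(0)/2! = 5/16.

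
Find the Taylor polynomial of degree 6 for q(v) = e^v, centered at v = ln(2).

(v - ln(2))^6/360 + (v - ln(2))^5/60 + (v - ln(2))^4/12 + (v - ln(2))^3/3 + (v - ln(2))^2 + 2*(v - ln(2)) + 2

q(ln(2)) = 2
q′(ln(2)) = 2
q′′(ln(2)) = 2
q′′′(ln(2)) = 2
q^(4)(ln(2)) = 2
q^(5)(ln(2)) = 2
q^(6)(ln(2)) = 2
Dividing each by k! gives the coefficients c_0, ..., c_6.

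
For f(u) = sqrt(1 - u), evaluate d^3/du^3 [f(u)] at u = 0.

From the series, [u^3] f = -1/16; multiply by 3! = 6 to get -3/8.

-3/8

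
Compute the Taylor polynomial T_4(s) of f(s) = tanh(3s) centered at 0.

-9*s^3 + 3*s

f(0) = 0
f′(0) = 3
f′′(0) = 0
f′′′(0) = -54
f^(4)(0) = 0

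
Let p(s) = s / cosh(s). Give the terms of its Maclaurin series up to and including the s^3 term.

-s^3/2 + s

Write the quotient as an unknown series and match coefficients against numerator = denominator · series.
[s^0] = 0;  [s^1] = 1;  [s^2] = 0;  [s^3] = -1/2.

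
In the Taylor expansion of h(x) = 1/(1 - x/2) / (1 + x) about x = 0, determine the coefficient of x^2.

3/4

Expand each factor separately, then convolve coefficients.
[x^0] = 1;  [x^1] = -1/2;  [x^2] = 3/4.
So c_2 = h′′(0)/2! = 3/4.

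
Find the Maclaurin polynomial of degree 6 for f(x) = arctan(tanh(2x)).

Compose series: expand the inner function first, then feed it into the outer expansion.
[x^0] = 0;  [x^1] = 2;  [x^2] = 0;  [x^3] = -16/3;  [x^4] = 0;  [x^5] = 64/3;  [x^6] = 0.

64*x^5/3 - 16*x^3/3 + 2*x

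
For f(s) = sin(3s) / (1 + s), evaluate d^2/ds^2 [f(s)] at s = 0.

-6

Expand each factor separately, then convolve coefficients.
The coefficient of s^2 in the expansion is -3, so f′′(0) = 2! * (-3) = -6.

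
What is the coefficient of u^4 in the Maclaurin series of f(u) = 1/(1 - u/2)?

Use the known series and substitute for the argument.
f(0) = 1
f′(0) = 1/2
f′′(0) = 1/2
f′′′(0) = 3/4
f^(4)(0) = 3/2
Dividing each by k! gives the coefficients c_0, ..., c_4.

1/16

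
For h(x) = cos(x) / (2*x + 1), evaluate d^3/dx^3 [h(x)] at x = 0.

Expand 1/(denominator) as a geometric series and multiply by the numerator's series.
From the series, [x^3] h = -7; multiply by 3! = 6 to get -42.

-42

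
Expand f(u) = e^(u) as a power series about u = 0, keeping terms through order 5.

[u^0] = 1;  [u^1] = 1;  [u^2] = 1/2;  [u^3] = 1/6;  [u^4] = 1/24;  [u^5] = 1/120.

u^5/120 + u^4/24 + u^3/6 + u^2/2 + u + 1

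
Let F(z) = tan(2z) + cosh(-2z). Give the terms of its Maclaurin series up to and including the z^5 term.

Combine the two series term by term.
[z^0] = 1;  [z^1] = 2;  [z^2] = 2;  [z^3] = 8/3;  [z^4] = 2/3;  [z^5] = 64/15.

64*z^5/15 + 2*z^4/3 + 8*z^3/3 + 2*z^2 + 2*z + 1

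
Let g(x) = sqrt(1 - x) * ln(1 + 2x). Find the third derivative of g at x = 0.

41/2

Take the Cauchy product of the two expansions.
From the series, [x^3] g = 41/12; multiply by 3! = 6 to get 41/2.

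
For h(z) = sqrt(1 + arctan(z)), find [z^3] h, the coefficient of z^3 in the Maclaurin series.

Plug the Maclaurin series of the inner function into that of the outer and collect terms.
So c_3 = h′′′(0)/3! = -5/48.

-5/48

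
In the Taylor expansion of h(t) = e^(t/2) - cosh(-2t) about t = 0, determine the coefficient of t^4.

Expand each term separately and add.
h(0) = 0
h′(0) = 1/2
h′′(0) = -15/4
h′′′(0) = 1/8
h^(4)(0) = -255/16
Dividing each by k! gives the coefficients c_0, ..., c_4.

-85/128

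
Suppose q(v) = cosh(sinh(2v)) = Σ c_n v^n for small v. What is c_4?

Plug the Maclaurin series of the inner function into that of the outer and collect terms.

10/3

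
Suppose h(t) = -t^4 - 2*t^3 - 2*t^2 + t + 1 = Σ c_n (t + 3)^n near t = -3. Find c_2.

[(t + 3)^0] = -47;  [(t + 3)^1] = 67;  [(t + 3)^2] = -38.

-38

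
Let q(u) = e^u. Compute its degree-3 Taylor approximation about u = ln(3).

Compute the successive derivatives at the expansion point and divide by k!.
q(ln(3)) = 3
q′(ln(3)) = 3
q′′(ln(3)) = 3
q′′′(ln(3)) = 3
Then c_k = q^(k)(ln(3))/k! gives each Taylor coefficient.

(u - ln(3))^3/2 + 3*(u - ln(3))^2/2 + 3*(u - ln(3)) + 3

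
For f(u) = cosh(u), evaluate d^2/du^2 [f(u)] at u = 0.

Use the known series and substitute for the argument.
The coefficient of u^2 in the expansion is 1/2, so f′′(0) = 2! * (1/2) = 1.

1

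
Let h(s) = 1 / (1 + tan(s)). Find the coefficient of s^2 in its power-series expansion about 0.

Use the geometric series for the reciprocal, then substitute.
h(0) = 1
h′(0) = -1
h′′(0) = 2

1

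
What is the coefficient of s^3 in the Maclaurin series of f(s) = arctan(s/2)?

-1/24

[s^0] = 0;  [s^1] = 1/2;  [s^2] = 0;  [s^3] = -1/24.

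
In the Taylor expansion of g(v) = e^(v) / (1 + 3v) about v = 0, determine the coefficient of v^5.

-10447/60

Expand each factor separately, then convolve coefficients.
g(0) = 1
g′(0) = -2
g′′(0) = 13
g′′′(0) = -116
g^(4)(0) = 1393
g^(5)(0) = -20894
The Taylor polynomial is Σ g^(k)(0)/k! · v^k.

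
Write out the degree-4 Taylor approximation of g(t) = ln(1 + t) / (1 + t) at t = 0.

-25*t^4/12 + 11*t^3/6 - 3*t^2/2 + t

Multiply the two series term by term and collect like powers.
[t^0] = 0;  [t^1] = 1;  [t^2] = -3/2;  [t^3] = 11/6;  [t^4] = -25/12.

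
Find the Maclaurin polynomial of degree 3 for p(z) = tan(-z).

Apply the Taylor formula c_k = f^(k)(a)/k!.
[z^0] = 0;  [z^1] = -1;  [z^2] = 0;  [z^3] = -1/3.

-z^3/3 - z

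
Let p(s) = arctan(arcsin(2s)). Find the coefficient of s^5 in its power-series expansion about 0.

Plug the Maclaurin series of the inner function into that of the outer and collect terms.
So c_5 = p^(5)(0)/5! = 52/15.

52/15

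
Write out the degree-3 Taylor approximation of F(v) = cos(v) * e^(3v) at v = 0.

Take the Cauchy product of the two expansions.
[v^0] = 1;  [v^1] = 3;  [v^2] = 4;  [v^3] = 3.

3*v^3 + 4*v^2 + 3*v + 1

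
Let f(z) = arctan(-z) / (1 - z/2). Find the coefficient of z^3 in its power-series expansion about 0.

Write out both Maclaurin series and multiply, keeping only the needed powers.
f(0) = 0
f′(0) = -1
f′′(0) = -1
f′′′(0) = 1/2

1/12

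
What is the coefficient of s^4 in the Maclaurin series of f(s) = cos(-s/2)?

1/384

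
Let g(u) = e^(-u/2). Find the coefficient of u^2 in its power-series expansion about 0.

1/8

g(0) = 1
g′(0) = -1/2
g′′(0) = 1/4
So c_2 = g′′(0)/2! = 1/8.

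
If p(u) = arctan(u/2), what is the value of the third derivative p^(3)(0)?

The coefficient of u^3 in the expansion is -1/24, so p′′′(0) = 3! * (-1/24) = -1/4.

-1/4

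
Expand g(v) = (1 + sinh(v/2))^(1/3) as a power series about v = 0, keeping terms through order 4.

-19*v^4/3888 + 19*v^3/1296 - v^2/36 + v/6 + 1

Plug the Maclaurin series of the inner function into that of the outer and collect terms.
g(0) = 1
g′(0) = 1/6
g′′(0) = -1/18
g′′′(0) = 19/216
g^(4)(0) = -19/162
The Taylor polynomial is Σ g^(k)(0)/k! · v^k.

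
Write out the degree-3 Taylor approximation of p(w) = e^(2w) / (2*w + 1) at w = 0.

-8*w^3/3 + 2*w^2 + 1

Expand 1/(denominator) as a geometric series and multiply by the numerator's series.
p(0) = 1
p′(0) = 0
p′′(0) = 4
p′′′(0) = -16
Dividing each by k! gives the coefficients c_0, ..., c_3.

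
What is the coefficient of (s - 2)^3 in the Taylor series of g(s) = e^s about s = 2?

Apply the Taylor formula c_k = f^(k)(a)/k!.
[(s - 2)^0] = e^(2);  [(s - 2)^1] = e^(2);  [(s - 2)^2] = e^(2)/2;  [(s - 2)^3] = e^(2)/6.

e^(2)/6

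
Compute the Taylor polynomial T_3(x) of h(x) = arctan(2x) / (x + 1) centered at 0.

-2*x^3/3 - 2*x^2 + 2*x

Multiply the numerator's expansion by the denominator's geometric series.
h(0) = 0
h′(0) = 2
h′′(0) = -4
h′′′(0) = -4
Dividing each by k! gives the coefficients c_0, ..., c_3.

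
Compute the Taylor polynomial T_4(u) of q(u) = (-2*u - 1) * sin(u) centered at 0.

u^4/3 + u^3/6 - 2*u^2 - u

Shift and add copies of the series according to the polynomial's terms.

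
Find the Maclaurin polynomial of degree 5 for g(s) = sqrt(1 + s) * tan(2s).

3701*s^5/960 + 35*s^4/24 + 29*s^3/12 + s^2 + 2*s

Expand each factor separately, then convolve coefficients.
[s^0] = 0;  [s^1] = 2;  [s^2] = 1;  [s^3] = 29/12;  [s^4] = 35/24;  [s^5] = 3701/960.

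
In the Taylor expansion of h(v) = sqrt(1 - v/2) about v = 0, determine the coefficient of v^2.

-1/32

Compute the successive derivatives at the expansion point and divide by k!.
h(0) = 1
h′(0) = -1/4
h′′(0) = -1/16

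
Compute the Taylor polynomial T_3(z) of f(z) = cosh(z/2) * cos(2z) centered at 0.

Write out both Maclaurin series and multiply, keeping only the needed powers.
f(0) = 1
f′(0) = 0
f′′(0) = -15/4
f′′′(0) = 0

1 - 15*z^2/8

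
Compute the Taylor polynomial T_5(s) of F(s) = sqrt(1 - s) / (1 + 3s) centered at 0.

Multiply the two series term by term and collect like powers.
[s^0] = 1;  [s^1] = -7/2;  [s^2] = 83/8;  [s^3] = -499/16;  [s^4] = 11971/128;  [s^5] = -71833/256.

-71833*s^5/256 + 11971*s^4/128 - 499*s^3/16 + 83*s^2/8 - 7*s/2 + 1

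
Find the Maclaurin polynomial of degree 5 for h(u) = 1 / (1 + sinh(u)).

Use the geometric series for the reciprocal, then substitute.
h(0) = 1
h′(0) = -1
h′′(0) = 2
h′′′(0) = -7
h^(4)(0) = 32
h^(5)(0) = -181
Dividing each by k! gives the coefficients c_0, ..., c_5.

-181*u^5/120 + 4*u^4/3 - 7*u^3/6 + u^2 - u + 1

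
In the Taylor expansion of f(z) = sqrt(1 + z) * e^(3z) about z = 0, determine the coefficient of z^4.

667/128

Multiply the two series term by term and collect like powers.
So c_4 = f^(4)(0)/4! = 667/128.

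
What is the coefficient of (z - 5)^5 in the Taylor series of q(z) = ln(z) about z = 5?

Apply the Taylor formula c_k = f^(k)(a)/k!.
q(5) = ln(5)
q′(5) = 1/5
q′′(5) = -1/25
q′′′(5) = 2/125
q^(4)(5) = -6/625
q^(5)(5) = 24/3125

1/15625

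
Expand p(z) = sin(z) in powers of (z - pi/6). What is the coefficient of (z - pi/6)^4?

Use the known series and substitute for the argument.
p(pi/6) = 1/2
p′(pi/6) = sqrt(3)/2
p′′(pi/6) = -1/2
p′′′(pi/6) = -sqrt(3)/2
p^(4)(pi/6) = 1/2
The Taylor polynomial is Σ p^(k)(pi/6)/k! · (z - pi/6)^k.

1/48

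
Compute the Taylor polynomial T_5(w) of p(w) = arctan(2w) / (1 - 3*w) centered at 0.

722*w^5/5 + 46*w^4 + 46*w^3/3 + 6*w^2 + 2*w

Multiply the numerator's expansion by the denominator's geometric series.
p(0) = 0
p′(0) = 2
p′′(0) = 12
p′′′(0) = 92
p^(4)(0) = 1104
p^(5)(0) = 17328
The Taylor polynomial is Σ p^(k)(0)/k! · w^k.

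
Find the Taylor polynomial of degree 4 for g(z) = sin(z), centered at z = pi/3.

sqrt(3)*(z - pi/3)^4/48 - (z - pi/3)^3/12 - sqrt(3)*(z - pi/3)^2/4 + (z - pi/3)/2 + sqrt(3)/2

Use the known series and substitute for the argument.
g(pi/3) = sqrt(3)/2
g′(pi/3) = 1/2
g′′(pi/3) = -sqrt(3)/2
g′′′(pi/3) = -1/2
g^(4)(pi/3) = sqrt(3)/2
The Taylor polynomial is Σ g^(k)(pi/3)/k! · (z - pi/3)^k.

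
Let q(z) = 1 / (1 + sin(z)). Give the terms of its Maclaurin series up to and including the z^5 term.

-61*z^5/120 + 2*z^4/3 - 5*z^3/6 + z^2 - z + 1

Write 1/(1+u) = 1 - u + u^2 - u^3 + ... and substitute the series for u.
[z^0] = 1;  [z^1] = -1;  [z^2] = 1;  [z^3] = -5/6;  [z^4] = 2/3;  [z^5] = -61/120.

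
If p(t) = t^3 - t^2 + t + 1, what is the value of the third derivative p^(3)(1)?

6

The coefficient of (t - 1)^3 in the expansion is 1, so p′′′(1) = 3! * (1) = 6.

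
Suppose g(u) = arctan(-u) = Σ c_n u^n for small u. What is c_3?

Apply the Taylor formula c_k = f^(k)(a)/k!.
g(0) = 0
g′(0) = -1
g′′(0) = 0
g′′′(0) = 2

1/3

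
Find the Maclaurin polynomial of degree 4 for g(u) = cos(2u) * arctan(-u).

7*u^3/3 - u

Multiply the two series term by term and collect like powers.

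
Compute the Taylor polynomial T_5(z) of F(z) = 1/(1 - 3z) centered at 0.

F(0) = 1
F′(0) = 3
F′′(0) = 18
F′′′(0) = 162
F^(4)(0) = 1944
F^(5)(0) = 29160

243*z^5 + 81*z^4 + 27*z^3 + 9*z^2 + 3*z + 1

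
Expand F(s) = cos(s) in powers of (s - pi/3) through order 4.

Use the known series and substitute for the argument.

(s - pi/3)^4/48 + sqrt(3)*(s - pi/3)^3/12 - (s - pi/3)^2/4 - sqrt(3)*(s - pi/3)/2 + 1/2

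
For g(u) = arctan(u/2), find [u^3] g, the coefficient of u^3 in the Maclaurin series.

Apply the Taylor formula c_k = f^(k)(a)/k!.
g(0) = 0
g′(0) = 1/2
g′′(0) = 0
g′′′(0) = -1/4
Dividing each by k! gives the coefficients c_0, ..., c_3.

-1/24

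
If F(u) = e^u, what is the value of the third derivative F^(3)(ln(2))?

The coefficient of (u - ln(2))^3 in the expansion is 1/3, so F′′′(ln(2)) = 3! * (1/3) = 2.

2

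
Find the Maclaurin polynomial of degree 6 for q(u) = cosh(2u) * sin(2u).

Take the Cauchy product of the two expansions.
q(0) = 0
q′(0) = 2
q′′(0) = 0
q′′′(0) = 16
q^(4)(0) = 0
q^(5)(0) = -128
q^(6)(0) = 0

-16*u^5/15 + 8*u^3/3 + 2*u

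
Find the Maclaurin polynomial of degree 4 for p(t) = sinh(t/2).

Apply the Taylor formula c_k = f^(k)(a)/k!.
p(0) = 0
p′(0) = 1/2
p′′(0) = 0
p′′′(0) = 1/8
p^(4)(0) = 0
The Taylor polynomial is Σ p^(k)(0)/k! · t^k.

t^3/48 + t/2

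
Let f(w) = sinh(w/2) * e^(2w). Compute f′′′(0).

Take the Cauchy product of the two expansions.
From the series, [w^3] f = 49/48; multiply by 3! = 6 to get 49/8.

49/8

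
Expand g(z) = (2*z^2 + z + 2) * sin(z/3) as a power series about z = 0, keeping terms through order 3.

Multiply each power in the prefactor through the base expansion.
[z^0] = 0;  [z^1] = 2/3;  [z^2] = 1/3;  [z^3] = 53/81.

53*z^3/81 + z^2/3 + 2*z/3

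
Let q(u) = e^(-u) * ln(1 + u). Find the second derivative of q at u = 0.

Write out both Maclaurin series and multiply, keeping only the needed powers.
From the series, [u^2] q = -3/2; multiply by 2! = 2 to get -3.

-3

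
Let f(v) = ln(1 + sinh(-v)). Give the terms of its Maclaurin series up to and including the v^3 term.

-v^3/2 - v^2/2 - v

Plug the Maclaurin series of the inner function into that of the outer and collect terms.
[v^0] = 0;  [v^1] = -1;  [v^2] = -1/2;  [v^3] = -1/2.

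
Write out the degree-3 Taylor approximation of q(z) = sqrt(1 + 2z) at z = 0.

Use the known series and substitute for the argument.
q(0) = 1
q′(0) = 1
q′′(0) = -1
q′′′(0) = 3
Then c_k = q^(k)(0)/k! gives each Taylor coefficient.

z^3/2 - z^2/2 + z + 1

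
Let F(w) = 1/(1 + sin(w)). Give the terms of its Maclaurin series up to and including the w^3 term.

Let u equal the inner series; expand the outer function in u and truncate.
[w^0] = 1;  [w^1] = -1;  [w^2] = 1;  [w^3] = -5/6.

-5*w^3/6 + w^2 - w + 1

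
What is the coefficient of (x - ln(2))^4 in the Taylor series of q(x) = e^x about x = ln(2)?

[(x - ln(2))^0] = 2;  [(x - ln(2))^1] = 2;  [(x - ln(2))^2] = 1;  [(x - ln(2))^3] = 1/3;  [(x - ln(2))^4] = 1/12.

1/12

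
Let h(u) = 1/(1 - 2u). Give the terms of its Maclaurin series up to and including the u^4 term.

[u^0] = 1;  [u^1] = 2;  [u^2] = 4;  [u^3] = 8;  [u^4] = 16.

16*u^4 + 8*u^3 + 4*u^2 + 2*u + 1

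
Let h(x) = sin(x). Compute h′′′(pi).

The coefficient of (x - pi)^3 in the expansion is 1/6, so h′′′(pi) = 3! * (1/6) = 1.

1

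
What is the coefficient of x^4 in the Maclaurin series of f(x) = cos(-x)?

1/24

f(0) = 1
f′(0) = 0
f′′(0) = -1
f′′′(0) = 0
f^(4)(0) = 1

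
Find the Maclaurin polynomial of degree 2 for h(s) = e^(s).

Differentiate repeatedly and evaluate at the center.
[s^0] = 1;  [s^1] = 1;  [s^2] = 1/2.

s^2/2 + s + 1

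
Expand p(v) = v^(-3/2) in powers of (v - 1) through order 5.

-693*(v - 1)^5/256 + 315*(v - 1)^4/128 - 35*(v - 1)^3/16 + 15*(v - 1)^2/8 - 3*(v - 1)/2 + 1

Use the known series and substitute for the argument.
[(v - 1)^0] = 1;  [(v - 1)^1] = -3/2;  [(v - 1)^2] = 15/8;  [(v - 1)^3] = -35/16;  [(v - 1)^4] = 315/128;  [(v - 1)^5] = -693/256.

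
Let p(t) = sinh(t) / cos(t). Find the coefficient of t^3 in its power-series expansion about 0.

Divide the numerator series by the denominator series (power-series long division).
[t^0] = 0;  [t^1] = 1;  [t^2] = 0;  [t^3] = 2/3.

2/3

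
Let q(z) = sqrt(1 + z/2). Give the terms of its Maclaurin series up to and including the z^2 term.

-z^2/32 + z/4 + 1

Compute the successive derivatives at the expansion point and divide by k!.
q(0) = 1
q′(0) = 1/4
q′′(0) = -1/16
Dividing each by k! gives the coefficients c_0, ..., c_2.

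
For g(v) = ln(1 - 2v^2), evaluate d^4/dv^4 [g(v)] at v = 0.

-48

Apply the Taylor formula c_k = f^(k)(a)/k!.
The coefficient of v^4 in the expansion is -2, so g^(4)(0) = 4! * (-2) = -48.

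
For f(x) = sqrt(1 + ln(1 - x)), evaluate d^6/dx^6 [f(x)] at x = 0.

-22819/64

Let u equal the inner series; expand the outer function in u and truncate.
From the series, [x^6] f = -22819/46080; multiply by 6! = 720 to get -22819/64.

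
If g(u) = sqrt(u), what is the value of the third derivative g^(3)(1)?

From the series, [(u - 1)^3] g = 1/16; multiply by 3! = 6 to get 3/8.

3/8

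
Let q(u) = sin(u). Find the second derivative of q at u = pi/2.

Use the known series and substitute for the argument.
From the series, [(u - pi/2)^2] q = -1/2; multiply by 2! = 2 to get -1.

-1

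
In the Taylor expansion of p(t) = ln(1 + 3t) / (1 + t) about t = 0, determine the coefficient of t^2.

-15/2

Expand each factor separately, then convolve coefficients.
So c_2 = p′′(0)/2! = -15/2.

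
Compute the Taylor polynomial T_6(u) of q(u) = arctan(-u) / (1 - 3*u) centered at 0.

Multiply the numerator's expansion by the denominator's geometric series.
q(0) = 0
q′(0) = -1
q′′(0) = -6
q′′′(0) = -52
q^(4)(0) = -624
q^(5)(0) = -9384
q^(6)(0) = -168912
Dividing each by k! gives the coefficients c_0, ..., c_6.

-1173*u^6/5 - 391*u^5/5 - 26*u^4 - 26*u^3/3 - 3*u^2 - u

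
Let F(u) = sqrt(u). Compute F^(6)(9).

-35/419904

From the series, [(u - 9)^6] F = -7/60466176; multiply by 6! = 720 to get -35/419904.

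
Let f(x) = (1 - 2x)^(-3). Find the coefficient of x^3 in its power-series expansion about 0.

[x^0] = 1;  [x^1] = 6;  [x^2] = 24;  [x^3] = 80.

80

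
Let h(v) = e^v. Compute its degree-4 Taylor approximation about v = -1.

(v + 1)^4*e^(-1)/24 + (v + 1)^3*e^(-1)/6 + (v + 1)^2*e^(-1)/2 + (v + 1)*e^(-1) + e^(-1)

[(v + 1)^0] = e^(-1);  [(v + 1)^1] = e^(-1);  [(v + 1)^2] = e^(-1)/2;  [(v + 1)^3] = e^(-1)/6;  [(v + 1)^4] = e^(-1)/24.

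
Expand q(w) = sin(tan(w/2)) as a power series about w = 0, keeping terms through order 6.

-w^5/1280 + w^3/48 + w/2

Compose series: expand the inner function first, then feed it into the outer expansion.
q(0) = 0
q′(0) = 1/2
q′′(0) = 0
q′′′(0) = 1/8
q^(4)(0) = 0
q^(5)(0) = -3/32
q^(6)(0) = 0
Dividing each by k! gives the coefficients c_0, ..., c_6.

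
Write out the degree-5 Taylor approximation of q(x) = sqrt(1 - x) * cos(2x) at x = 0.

-181*x^5/768 + 337*x^4/384 + 15*x^3/16 - 17*x^2/8 - x/2 + 1

Multiply the two series term by term and collect like powers.
q(0) = 1
q′(0) = -1/2
q′′(0) = -17/4
q′′′(0) = 45/8
q^(4)(0) = 337/16
q^(5)(0) = -905/32
Dividing each by k! gives the coefficients c_0, ..., c_5.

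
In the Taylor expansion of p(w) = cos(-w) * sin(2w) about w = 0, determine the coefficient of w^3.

Take the Cauchy product of the two expansions.
p(0) = 0
p′(0) = 2
p′′(0) = 0
p′′′(0) = -14
Then c_k = p^(k)(0)/k! gives each Taylor coefficient.

-7/3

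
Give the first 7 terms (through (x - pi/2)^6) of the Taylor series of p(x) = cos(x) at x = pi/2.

p(pi/2) = 0
p′(pi/2) = -1
p′′(pi/2) = 0
p′′′(pi/2) = 1
p^(4)(pi/2) = 0
p^(5)(pi/2) = -1
p^(6)(pi/2) = 0

-(x - pi/2)^5/120 + (x - pi/2)^3/6 - (x - pi/2)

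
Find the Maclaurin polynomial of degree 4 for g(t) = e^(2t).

2*t^4/3 + 4*t^3/3 + 2*t^2 + 2*t + 1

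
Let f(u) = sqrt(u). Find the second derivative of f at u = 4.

-1/32

Compute the successive derivatives at the expansion point and divide by k!.
From the series, [(u - 4)^2] f = -1/64; multiply by 2! = 2 to get -1/32.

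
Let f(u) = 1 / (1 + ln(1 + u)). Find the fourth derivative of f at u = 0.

Write 1/(1+u) = 1 - u + u^2 - u^3 + ... and substitute the series for u.
From the series, [u^4] f = 11/3; multiply by 4! = 24 to get 88.

88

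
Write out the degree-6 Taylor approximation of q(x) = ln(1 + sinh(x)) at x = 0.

Compose series: expand the inner function first, then feed it into the outer expansion.
[x^0] = 0;  [x^1] = 1;  [x^2] = -1/2;  [x^3] = 1/2;  [x^4] = -5/12;  [x^5] = 3/8;  [x^6] = -16/45.

-16*x^6/45 + 3*x^5/8 - 5*x^4/12 + x^3/2 - x^2/2 + x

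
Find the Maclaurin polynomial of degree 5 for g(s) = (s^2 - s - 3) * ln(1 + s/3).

7*s^5/540 - 19*s^4/324 + 19*s^3/54 - s^2/6 - s

Distribute the polynomial across the series and collect like powers.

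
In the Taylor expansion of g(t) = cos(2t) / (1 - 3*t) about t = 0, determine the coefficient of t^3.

21

Multiply the numerator's expansion by the denominator's geometric series.
So c_3 = g′′′(0)/3! = 21.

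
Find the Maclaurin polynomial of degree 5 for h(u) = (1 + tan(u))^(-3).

Compose series: expand the inner function first, then feed it into the outer expansion.
h(0) = 1
h′(0) = -3
h′′(0) = 12
h′′′(0) = -66
h^(4)(0) = 456
h^(5)(0) = -3768

-157*u^5/5 + 19*u^4 - 11*u^3 + 6*u^2 - 3*u + 1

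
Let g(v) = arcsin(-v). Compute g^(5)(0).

-9

Compute the successive derivatives at the expansion point and divide by k!.
The coefficient of v^5 in the expansion is -3/40, so g^(5)(0) = 5! * (-3/40) = -9.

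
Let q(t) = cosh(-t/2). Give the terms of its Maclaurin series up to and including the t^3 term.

t^2/8 + 1

Use the known series and substitute for the argument.
q(0) = 1
q′(0) = 0
q′′(0) = 1/4
q′′′(0) = 0
Then c_k = q^(k)(0)/k! gives each Taylor coefficient.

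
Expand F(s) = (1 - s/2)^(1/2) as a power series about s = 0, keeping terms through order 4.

-5*s^4/2048 - s^3/128 - s^2/32 - s/4 + 1

Apply the Taylor formula c_k = f^(k)(a)/k!.
F(0) = 1
F′(0) = -1/4
F′′(0) = -1/16
F′′′(0) = -3/64
F^(4)(0) = -15/256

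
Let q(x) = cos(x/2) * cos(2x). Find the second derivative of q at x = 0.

Multiply the two series term by term and collect like powers.
From the series, [x^2] q = -17/8; multiply by 2! = 2 to get -17/4.

-17/4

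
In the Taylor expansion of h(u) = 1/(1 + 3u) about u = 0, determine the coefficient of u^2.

h(0) = 1
h′(0) = -3
h′′(0) = 18
Dividing each by k! gives the coefficients c_0, ..., c_2.

9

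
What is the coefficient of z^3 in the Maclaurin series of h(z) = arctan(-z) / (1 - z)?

Multiply the numerator's expansion by the denominator's geometric series.
h(0) = 0
h′(0) = -1
h′′(0) = -2
h′′′(0) = -4

-2/3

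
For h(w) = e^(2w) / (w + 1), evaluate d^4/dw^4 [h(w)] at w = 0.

Expand 1/(denominator) as a geometric series and multiply by the numerator's series.
The coefficient of w^4 in the expansion is 1/3, so h^(4)(0) = 4! * (1/3) = 8.

8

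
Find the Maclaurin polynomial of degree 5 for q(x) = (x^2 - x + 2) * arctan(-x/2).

Shift and add copies of the series according to the polynomial's terms.
q(0) = 0
q′(0) = -1
q′′(0) = 1
q′′′(0) = -5/2
q^(4)(0) = -1
q^(5)(0) = 7/2

7*x^5/240 - x^4/24 - 5*x^3/12 + x^2/2 - x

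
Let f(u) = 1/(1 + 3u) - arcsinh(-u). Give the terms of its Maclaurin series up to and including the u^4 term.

81*u^4 - 163*u^3/6 + 9*u^2 - 2*u + 1

Expand each term separately and add.
[u^0] = 1;  [u^1] = -2;  [u^2] = 9;  [u^3] = -163/6;  [u^4] = 81.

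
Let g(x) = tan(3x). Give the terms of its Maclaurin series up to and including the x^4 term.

9*x^3 + 3*x

g(0) = 0
g′(0) = 3
g′′(0) = 0
g′′′(0) = 54
g^(4)(0) = 0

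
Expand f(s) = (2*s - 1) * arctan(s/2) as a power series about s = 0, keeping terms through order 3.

Shift and add copies of the series according to the polynomial's terms.
f(0) = 0
f′(0) = -1/2
f′′(0) = 2
f′′′(0) = 1/4

s^3/24 + s^2 - s/2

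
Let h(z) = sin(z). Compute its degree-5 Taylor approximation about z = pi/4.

h(pi/4) = sqrt(2)/2
h′(pi/4) = sqrt(2)/2
h′′(pi/4) = -sqrt(2)/2
h′′′(pi/4) = -sqrt(2)/2
h^(4)(pi/4) = sqrt(2)/2
h^(5)(pi/4) = sqrt(2)/2

sqrt(2)*(z - pi/4)^5/240 + sqrt(2)*(z - pi/4)^4/48 - sqrt(2)*(z - pi/4)^3/12 - sqrt(2)*(z - pi/4)^2/4 + sqrt(2)*(z - pi/4)/2 + sqrt(2)/2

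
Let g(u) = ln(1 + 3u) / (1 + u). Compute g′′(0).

-15

Write out both Maclaurin series and multiply, keeping only the needed powers.
The coefficient of u^2 in the expansion is -15/2, so g′′(0) = 2! * (-15/2) = -15.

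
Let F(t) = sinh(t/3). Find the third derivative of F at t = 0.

1/27

The coefficient of t^3 in the expansion is 1/162, so F′′′(0) = 3! * (1/162) = 1/27.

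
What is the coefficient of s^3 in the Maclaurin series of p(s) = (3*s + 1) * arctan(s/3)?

-1/81

Shift and add copies of the series according to the polynomial's terms.
[s^0] = 0;  [s^1] = 1/3;  [s^2] = 1;  [s^3] = -1/81.
So c_3 = p′′′(0)/3! = -1/81.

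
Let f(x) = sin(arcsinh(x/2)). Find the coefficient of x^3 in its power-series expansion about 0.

-1/24

Plug the Maclaurin series of the inner function into that of the outer and collect terms.
[x^0] = 0;  [x^1] = 1/2;  [x^2] = 0;  [x^3] = -1/24.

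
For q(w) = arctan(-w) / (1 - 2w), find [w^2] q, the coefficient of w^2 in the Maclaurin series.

-2

Multiply the two series term by term and collect like powers.
q(0) = 0
q′(0) = -1
q′′(0) = -4
So c_2 = q′′(0)/2! = -2.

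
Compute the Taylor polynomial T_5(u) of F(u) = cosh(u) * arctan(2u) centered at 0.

Write out both Maclaurin series and multiply, keeping only the needed powers.
F(0) = 0
F′(0) = 2
F′′(0) = 0
F′′′(0) = -10
F^(4)(0) = 0
F^(5)(0) = 618

103*u^5/20 - 5*u^3/3 + 2*u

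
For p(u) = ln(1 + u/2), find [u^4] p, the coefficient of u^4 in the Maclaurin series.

-1/64

[u^0] = 0;  [u^1] = 1/2;  [u^2] = -1/8;  [u^3] = 1/24;  [u^4] = -1/64.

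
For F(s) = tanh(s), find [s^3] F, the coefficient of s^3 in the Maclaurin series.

-1/3

F(0) = 0
F′(0) = 1
F′′(0) = 0
F′′′(0) = -2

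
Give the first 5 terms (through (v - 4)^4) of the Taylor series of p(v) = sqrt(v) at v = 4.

-5*(v - 4)^4/16384 + (v - 4)^3/512 - (v - 4)^2/64 + (v - 4)/4 + 2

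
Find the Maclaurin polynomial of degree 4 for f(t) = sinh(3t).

9*t^3/2 + 3*t

Compute the successive derivatives at the expansion point and divide by k!.
f(0) = 0
f′(0) = 3
f′′(0) = 0
f′′′(0) = 27
f^(4)(0) = 0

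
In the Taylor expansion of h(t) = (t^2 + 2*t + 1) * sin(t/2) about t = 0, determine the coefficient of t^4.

-1/24

Shift and add copies of the series according to the polynomial's terms.
h(0) = 0
h′(0) = 1/2
h′′(0) = 2
h′′′(0) = 23/8
h^(4)(0) = -1
So c_4 = h^(4)(0)/4! = -1/24.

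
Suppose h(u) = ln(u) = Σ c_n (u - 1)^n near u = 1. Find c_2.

-1/2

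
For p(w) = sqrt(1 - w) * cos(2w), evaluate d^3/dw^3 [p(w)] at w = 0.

Multiply the two series term by term and collect like powers.
The coefficient of w^3 in the expansion is 15/16, so p′′′(0) = 3! * (15/16) = 45/8.

45/8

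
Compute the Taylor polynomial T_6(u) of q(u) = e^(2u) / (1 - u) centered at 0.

331*u^6/45 + 109*u^5/15 + 7*u^4 + 19*u^3/3 + 5*u^2 + 3*u + 1

Write out both Maclaurin series and multiply, keeping only the needed powers.
[u^0] = 1;  [u^1] = 3;  [u^2] = 5;  [u^3] = 19/3;  [u^4] = 7;  [u^5] = 109/15;  [u^6] = 331/45.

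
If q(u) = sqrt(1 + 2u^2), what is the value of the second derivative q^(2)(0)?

2

Compute the successive derivatives at the expansion point and divide by k!.
The coefficient of u^2 in the expansion is 1, so q′′(0) = 2! * (1) = 2.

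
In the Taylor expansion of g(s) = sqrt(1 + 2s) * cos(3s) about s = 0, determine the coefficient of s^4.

Write out both Maclaurin series and multiply, keeping only the needed powers.
g(0) = 1
g′(0) = 1
g′′(0) = -10
g′′′(0) = -24
g^(4)(0) = 120

5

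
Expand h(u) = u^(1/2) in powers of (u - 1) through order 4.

h(1) = 1
h′(1) = 1/2
h′′(1) = -1/4
h′′′(1) = 3/8
h^(4)(1) = -15/16

-5*(u - 1)^4/128 + (u - 1)^3/16 - (u - 1)^2/8 + (u - 1)/2 + 1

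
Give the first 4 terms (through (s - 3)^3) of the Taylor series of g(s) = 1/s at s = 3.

[(s - 3)^0] = 1/3;  [(s - 3)^1] = -1/9;  [(s - 3)^2] = 1/27;  [(s - 3)^3] = -1/81.

-(s - 3)^3/81 + (s - 3)^2/27 - (s - 3)/9 + 1/3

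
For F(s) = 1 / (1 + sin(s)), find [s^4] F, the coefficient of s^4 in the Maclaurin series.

2/3

Write 1/(1+u) = 1 - u + u^2 - u^3 + ... and substitute the series for u.
F(0) = 1
F′(0) = -1
F′′(0) = 2
F′′′(0) = -5
F^(4)(0) = 16
The Taylor polynomial is Σ F^(k)(0)/k! · s^k.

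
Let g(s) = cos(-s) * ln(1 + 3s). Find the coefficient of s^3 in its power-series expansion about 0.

15/2

Write out both Maclaurin series and multiply, keeping only the needed powers.
[s^0] = 0;  [s^1] = 3;  [s^2] = -9/2;  [s^3] = 15/2.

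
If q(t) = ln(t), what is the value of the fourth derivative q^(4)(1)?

-6

The coefficient of (t - 1)^4 in the expansion is -1/4, so q^(4)(1) = 4! * (-1/4) = -6.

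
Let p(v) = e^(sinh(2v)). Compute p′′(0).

Let u equal the inner series; expand the outer function in u and truncate.
The coefficient of v^2 in the expansion is 2, so p′′(0) = 2! * (2) = 4.

4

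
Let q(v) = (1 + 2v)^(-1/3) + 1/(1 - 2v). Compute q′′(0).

88/9

Combine the two series term by term.
From the series, [v^2] q = 44/9; multiply by 2! = 2 to get 88/9.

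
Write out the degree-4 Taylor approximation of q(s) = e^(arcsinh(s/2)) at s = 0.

Plug the Maclaurin series of the inner function into that of the outer and collect terms.
q(0) = 1
q′(0) = 1/2
q′′(0) = 1/4
q′′′(0) = 0
q^(4)(0) = -3/16

-s^4/128 + s^2/8 + s/2 + 1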